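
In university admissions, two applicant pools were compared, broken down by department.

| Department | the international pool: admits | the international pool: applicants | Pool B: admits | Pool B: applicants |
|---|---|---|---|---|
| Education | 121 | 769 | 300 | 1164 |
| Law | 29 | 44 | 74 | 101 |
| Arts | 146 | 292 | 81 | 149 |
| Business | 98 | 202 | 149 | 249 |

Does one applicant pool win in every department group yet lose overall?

Education: the international pool 121/769 = 15.7%, Pool B 300/1164 = 25.8% → Pool B
Law: the international pool 29/44 = 65.9%, Pool B 74/101 = 73.3% → Pool B
Arts: the international pool 146/292 = 50.0%, Pool B 81/149 = 54.4% → Pool B
Business: the international pool 98/202 = 48.5%, Pool B 149/249 = 59.8% → Pool B
Overall: the international pool 394/1307 = 30.1%, Pool B 604/1663 = 36.3% → Pool B
Pool B wins overall and in every department group — no reversal.

No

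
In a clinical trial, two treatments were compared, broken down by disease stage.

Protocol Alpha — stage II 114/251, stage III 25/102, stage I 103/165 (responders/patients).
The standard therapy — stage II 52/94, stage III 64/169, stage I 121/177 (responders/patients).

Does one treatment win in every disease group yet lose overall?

Stage II: Protocol Alpha 114/251 = 45.4%, the standard therapy 52/94 = 55.3% → the standard therapy
Stage III: Protocol Alpha 25/102 = 24.5%, the standard therapy 64/169 = 37.9% → the standard therapy
Stage I: Protocol Alpha 103/165 = 62.4%, the standard therapy 121/177 = 68.4% → the standard therapy
Overall: Protocol Alpha 242/518 = 46.7%, the standard therapy 237/440 = 53.9% → the standard therapy
The standard therapy wins overall and in every disease group — no reversal.

No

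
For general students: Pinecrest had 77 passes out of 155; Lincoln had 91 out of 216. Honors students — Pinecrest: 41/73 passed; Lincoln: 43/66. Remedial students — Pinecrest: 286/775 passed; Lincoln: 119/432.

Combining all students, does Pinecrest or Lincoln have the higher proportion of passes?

General: Pinecrest 77/155 = 49.7%, Lincoln 91/216 = 42.1% → Pinecrest
Honors: Pinecrest 41/73 = 56.2%, Lincoln 43/66 = 65.2% → Lincoln
Remedial: Pinecrest 286/775 = 36.9%, Lincoln 119/432 = 27.5% → Pinecrest
Overall: Pinecrest 404/1003 = 40.3%, Lincoln 253/714 = 35.4% → Pinecrest
(Neither sweeps every student group, but Pinecrest has the higher pooled rate.)

Pinecrest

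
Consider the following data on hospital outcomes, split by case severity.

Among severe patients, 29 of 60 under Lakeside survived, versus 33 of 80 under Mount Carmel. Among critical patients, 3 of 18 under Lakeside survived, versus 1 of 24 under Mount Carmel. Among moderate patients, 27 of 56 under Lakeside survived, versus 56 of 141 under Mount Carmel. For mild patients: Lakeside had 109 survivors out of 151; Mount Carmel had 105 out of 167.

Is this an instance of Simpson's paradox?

No

Severe: Lakeside 29/60 = 48.3%, Mount Carmel 33/80 = 41.2% → Lakeside
Critical: Lakeside 3/18 = 16.7%, Mount Carmel 1/24 = 4.2% → Lakeside
Moderate: Lakeside 27/56 = 48.2%, Mount Carmel 56/141 = 39.7% → Lakeside
Mild: Lakeside 109/151 = 72.2%, Mount Carmel 105/167 = 62.9% → Lakeside
Overall: Lakeside 168/285 = 58.9%, Mount Carmel 195/412 = 47.3% → Lakeside
Lakeside wins overall and in every case group — no reversal.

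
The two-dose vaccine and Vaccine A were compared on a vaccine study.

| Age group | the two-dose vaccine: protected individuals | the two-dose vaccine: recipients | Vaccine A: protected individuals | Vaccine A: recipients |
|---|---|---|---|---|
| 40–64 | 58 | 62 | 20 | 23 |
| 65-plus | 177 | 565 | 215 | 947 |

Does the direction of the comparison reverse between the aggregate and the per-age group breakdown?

40–64: the two-dose vaccine 58/62 = 93.5%, Vaccine A 20/23 = 87.0% → the two-dose vaccine
65-plus: the two-dose vaccine 177/565 = 31.3%, Vaccine A 215/947 = 22.7% → the two-dose vaccine
Overall: the two-dose vaccine 235/627 = 37.5%, Vaccine A 235/970 = 24.2% → the two-dose vaccine
The two-dose vaccine wins overall and in every age group — no reversal.

No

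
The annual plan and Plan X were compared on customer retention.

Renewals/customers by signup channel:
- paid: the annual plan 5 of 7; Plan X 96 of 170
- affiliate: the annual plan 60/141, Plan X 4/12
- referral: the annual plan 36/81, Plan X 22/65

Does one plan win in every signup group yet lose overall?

Yes

Paid: the annual plan 5/7 = 71.4%, Plan X 96/170 = 56.5% → the annual plan
Affiliate: the annual plan 60/141 = 42.6%, Plan X 4/12 = 33.3% → the annual plan
Referral: the annual plan 36/81 = 44.4%, Plan X 22/65 = 33.8% → the annual plan
Overall: the annual plan 101/229 = 44.1%, Plan X 122/247 = 49.4% → Plan X
The annual plan wins each signup group but Plan X wins overall — the comparison reverses. The annual plan's customers skew toward affiliate, which has a lower base rate.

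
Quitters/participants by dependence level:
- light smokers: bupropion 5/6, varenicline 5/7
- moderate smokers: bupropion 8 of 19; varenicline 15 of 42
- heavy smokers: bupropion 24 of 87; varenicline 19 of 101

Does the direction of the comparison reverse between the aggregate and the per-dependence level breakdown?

Light smokers: bupropion 5/6 = 83.3%, varenicline 5/7 = 71.4% → bupropion
Moderate smokers: bupropion 8/19 = 42.1%, varenicline 15/42 = 35.7% → bupropion
Heavy smokers: bupropion 24/87 = 27.6%, varenicline 19/101 = 18.8% → bupropion
Overall: bupropion 37/112 = 33.0%, varenicline 39/150 = 26.0% → bupropion
Bupropion wins overall and in every dependence group — no reversal.

No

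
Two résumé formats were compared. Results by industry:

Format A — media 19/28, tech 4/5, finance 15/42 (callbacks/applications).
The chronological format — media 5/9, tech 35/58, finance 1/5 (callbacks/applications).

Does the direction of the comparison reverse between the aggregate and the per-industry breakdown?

Yes

Media: Format A 19/28 = 67.9%, the chronological format 5/9 = 55.6% → Format A
Tech: Format A 4/5 = 80.0%, the chronological format 35/58 = 60.3% → Format A
Finance: Format A 15/42 = 35.7%, the chronological format 1/5 = 20.0% → Format A
Overall: Format A 38/75 = 50.7%, the chronological format 41/72 = 56.9% → the chronological format
Format A wins each industry group but the chronological format wins overall — the comparison reverses. Format A's applications skew toward finance, which has a lower base rate.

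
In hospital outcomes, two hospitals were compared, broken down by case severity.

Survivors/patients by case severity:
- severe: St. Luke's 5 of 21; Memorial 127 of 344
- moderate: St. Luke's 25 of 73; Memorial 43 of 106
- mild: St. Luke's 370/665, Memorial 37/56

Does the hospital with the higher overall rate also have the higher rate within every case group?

Severe: St. Luke's 5/21 = 23.8%, Memorial 127/344 = 36.9% → Memorial
Moderate: St. Luke's 25/73 = 34.2%, Memorial 43/106 = 40.6% → Memorial
Mild: St. Luke's 370/665 = 55.6%, Memorial 37/56 = 66.1% → Memorial
Overall: St. Luke's 400/759 = 52.7%, Memorial 207/506 = 40.9% → St. Luke's
Memorial wins each case group but St. Luke's wins overall — the comparison reverses. Memorial's patients skew toward severe, which has a lower base rate.

No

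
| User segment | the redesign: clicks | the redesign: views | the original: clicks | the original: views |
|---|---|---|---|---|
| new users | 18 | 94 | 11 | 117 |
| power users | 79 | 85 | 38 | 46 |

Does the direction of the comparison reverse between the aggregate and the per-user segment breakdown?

New users: the redesign 18/94 = 19.1%, the original 11/117 = 9.4% → the redesign
Power users: the redesign 79/85 = 92.9%, the original 38/46 = 82.6% → the redesign
Overall: the redesign 97/179 = 54.2%, the original 49/163 = 30.1% → the redesign
The redesign wins overall and in every user group — no reversal.

No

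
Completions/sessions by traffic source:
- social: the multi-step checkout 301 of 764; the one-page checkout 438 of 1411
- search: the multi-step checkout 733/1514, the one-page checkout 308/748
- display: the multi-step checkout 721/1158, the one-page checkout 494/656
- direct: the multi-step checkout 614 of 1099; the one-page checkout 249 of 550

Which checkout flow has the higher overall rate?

the multi-step checkout

Social: the multi-step checkout 301/764 = 39.4%, the one-page checkout 438/1411 = 31.0% → the multi-step checkout
Search: the multi-step checkout 733/1514 = 48.4%, the one-page checkout 308/748 = 41.2% → the multi-step checkout
Display: the multi-step checkout 721/1158 = 62.3%, the one-page checkout 494/656 = 75.3% → the one-page checkout
Direct: the multi-step checkout 614/1099 = 55.9%, the one-page checkout 249/550 = 45.3% → the multi-step checkout
Overall: the multi-step checkout 2369/4535 = 52.2%, the one-page checkout 1489/3365 = 44.2% → the multi-step checkout
(Neither sweeps every traffic group, but the multi-step checkout has the higher pooled rate.)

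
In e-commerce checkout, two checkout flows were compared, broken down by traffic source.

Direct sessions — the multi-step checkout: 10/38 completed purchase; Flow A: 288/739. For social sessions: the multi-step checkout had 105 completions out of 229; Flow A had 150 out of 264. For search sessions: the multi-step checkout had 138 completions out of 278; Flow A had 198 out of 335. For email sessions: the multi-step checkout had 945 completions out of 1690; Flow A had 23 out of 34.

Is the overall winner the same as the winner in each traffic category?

No

Direct: the multi-step checkout 10/38 = 26.3%, Flow A 288/739 = 39.0% → Flow A
Social: the multi-step checkout 105/229 = 45.9%, Flow A 150/264 = 56.8% → Flow A
Search: the multi-step checkout 138/278 = 49.6%, Flow A 198/335 = 59.1% → Flow A
Email: the multi-step checkout 945/1690 = 55.9%, Flow A 23/34 = 67.6% → Flow A
Overall: the multi-step checkout 1198/2235 = 53.6%, Flow A 659/1372 = 48.0% → the multi-step checkout
Flow A wins each traffic group but the multi-step checkout wins overall — the comparison reverses. Flow A's sessions skew toward direct, which has a lower base rate.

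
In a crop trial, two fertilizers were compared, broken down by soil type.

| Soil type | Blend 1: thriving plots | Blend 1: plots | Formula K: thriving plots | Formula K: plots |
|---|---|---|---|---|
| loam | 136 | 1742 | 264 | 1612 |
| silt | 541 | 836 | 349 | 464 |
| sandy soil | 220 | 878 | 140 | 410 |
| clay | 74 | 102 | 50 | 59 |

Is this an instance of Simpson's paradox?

No

Loam: Blend 1 136/1742 = 7.8%, Formula K 264/1612 = 16.4% → Formula K
Silt: Blend 1 541/836 = 64.7%, Formula K 349/464 = 75.2% → Formula K
Sandy soil: Blend 1 220/878 = 25.1%, Formula K 140/410 = 34.1% → Formula K
Clay: Blend 1 74/102 = 72.5%, Formula K 50/59 = 84.7% → Formula K
Overall: Blend 1 971/3558 = 27.3%, Formula K 803/2545 = 31.6% → Formula K
Formula K wins overall and in every soil group — no reversal.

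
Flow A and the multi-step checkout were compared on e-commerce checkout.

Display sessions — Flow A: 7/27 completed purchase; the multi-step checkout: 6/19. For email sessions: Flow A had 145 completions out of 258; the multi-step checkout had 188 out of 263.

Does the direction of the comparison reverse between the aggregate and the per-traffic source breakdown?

No

Display: Flow A 7/27 = 25.9%, the multi-step checkout 6/19 = 31.6% → the multi-step checkout
Email: Flow A 145/258 = 56.2%, the multi-step checkout 188/263 = 71.5% → the multi-step checkout
Overall: Flow A 152/285 = 53.3%, the multi-step checkout 194/282 = 68.8% → the multi-step checkout
The multi-step checkout wins overall and in every traffic group — no reversal.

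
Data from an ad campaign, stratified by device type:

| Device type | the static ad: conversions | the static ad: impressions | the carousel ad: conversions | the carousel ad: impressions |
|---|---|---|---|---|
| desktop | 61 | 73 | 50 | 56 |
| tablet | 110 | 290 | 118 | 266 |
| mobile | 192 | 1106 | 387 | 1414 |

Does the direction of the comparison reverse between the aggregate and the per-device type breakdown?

No

Desktop: the static ad 61/73 = 83.6%, the carousel ad 50/56 = 89.3% → the carousel ad
Tablet: the static ad 110/290 = 37.9%, the carousel ad 118/266 = 44.4% → the carousel ad
Mobile: the static ad 192/1106 = 17.4%, the carousel ad 387/1414 = 27.4% → the carousel ad
Overall: the static ad 363/1469 = 24.7%, the carousel ad 555/1736 = 32.0% → the carousel ad
The carousel ad wins overall and in every device group — no reversal.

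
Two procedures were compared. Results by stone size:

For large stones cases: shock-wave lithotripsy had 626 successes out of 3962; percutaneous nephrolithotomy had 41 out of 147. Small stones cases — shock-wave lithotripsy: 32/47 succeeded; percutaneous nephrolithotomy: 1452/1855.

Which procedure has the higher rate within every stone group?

percutaneous nephrolithotomy

Large stones: shock-wave lithotripsy 626/3962 = 15.8%, percutaneous nephrolithotomy 41/147 = 27.9% → percutaneous nephrolithotomy
Small stones: shock-wave lithotripsy 32/47 = 68.1%, percutaneous nephrolithotomy 1452/1855 = 78.3% → percutaneous nephrolithotomy
Percutaneous nephrolithotomy has the higher rate in both groups.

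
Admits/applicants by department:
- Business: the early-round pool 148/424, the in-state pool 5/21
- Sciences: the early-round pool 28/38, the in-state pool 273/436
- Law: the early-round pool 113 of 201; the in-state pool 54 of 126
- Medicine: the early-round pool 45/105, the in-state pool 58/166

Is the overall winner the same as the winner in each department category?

No

Business: the early-round pool 148/424 = 34.9%, the in-state pool 5/21 = 23.8% → the early-round pool
Sciences: the early-round pool 28/38 = 73.7%, the in-state pool 273/436 = 62.6% → the early-round pool
Law: the early-round pool 113/201 = 56.2%, the in-state pool 54/126 = 42.9% → the early-round pool
Medicine: the early-round pool 45/105 = 42.9%, the in-state pool 58/166 = 34.9% → the early-round pool
Overall: the early-round pool 334/768 = 43.5%, the in-state pool 390/749 = 52.1% → the in-state pool
The early-round pool wins each department group but the in-state pool wins overall — the comparison reverses. The early-round pool's applicants skew toward Business, which has a lower base rate.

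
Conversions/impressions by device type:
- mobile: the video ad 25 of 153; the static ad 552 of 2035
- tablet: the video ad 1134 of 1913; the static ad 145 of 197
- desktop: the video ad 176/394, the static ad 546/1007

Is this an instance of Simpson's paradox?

Mobile: the video ad 25/153 = 16.3%, the static ad 552/2035 = 27.1% → the static ad
Tablet: the video ad 1134/1913 = 59.3%, the static ad 145/197 = 73.6% → the static ad
Desktop: the video ad 176/394 = 44.7%, the static ad 546/1007 = 54.2% → the static ad
Overall: the video ad 1335/2460 = 54.3%, the static ad 1243/3239 = 38.4% → the video ad
The static ad wins each device group but the video ad wins overall — the comparison reverses. The static ad's impressions skew toward mobile, which has a lower base rate.

Yes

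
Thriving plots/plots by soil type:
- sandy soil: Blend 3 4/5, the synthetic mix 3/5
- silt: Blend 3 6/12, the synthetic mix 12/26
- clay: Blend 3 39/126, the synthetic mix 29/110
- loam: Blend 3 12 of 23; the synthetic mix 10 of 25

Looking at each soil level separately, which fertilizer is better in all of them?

Blend 3

Sandy soil: Blend 3 4/5 = 80.0%, the synthetic mix 3/5 = 60.0% → Blend 3
Silt: Blend 3 6/12 = 50.0%, the synthetic mix 12/26 = 46.2% → Blend 3
Clay: Blend 3 39/126 = 31.0%, the synthetic mix 29/110 = 26.4% → Blend 3
Loam: Blend 3 12/23 = 52.2%, the synthetic mix 10/25 = 40.0% → Blend 3
Blend 3 has the higher rate in all 4 groups.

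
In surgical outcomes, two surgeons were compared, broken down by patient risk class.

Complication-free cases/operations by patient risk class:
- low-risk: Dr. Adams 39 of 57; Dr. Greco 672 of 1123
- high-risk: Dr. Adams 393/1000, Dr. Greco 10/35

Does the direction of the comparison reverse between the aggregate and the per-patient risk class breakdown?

Low-risk: Dr. Adams 39/57 = 68.4%, Dr. Greco 672/1123 = 59.8% → Dr. Adams
High-risk: Dr. Adams 393/1000 = 39.3%, Dr. Greco 10/35 = 28.6% → Dr. Adams
Overall: Dr. Adams 432/1057 = 40.9%, Dr. Greco 682/1158 = 58.9% → Dr. Greco
Dr. Adams wins each patient risk group but Dr. Greco wins overall — the comparison reverses. Dr. Adams's operations skew toward high-risk, which has a lower base rate.

Yes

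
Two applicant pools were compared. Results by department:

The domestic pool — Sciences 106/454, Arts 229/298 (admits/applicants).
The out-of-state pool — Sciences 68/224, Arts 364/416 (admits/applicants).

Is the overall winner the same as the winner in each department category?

Sciences: the domestic pool 106/454 = 23.3%, the out-of-state pool 68/224 = 30.4% → the out-of-state pool
Arts: the domestic pool 229/298 = 76.8%, the out-of-state pool 364/416 = 87.5% → the out-of-state pool
Overall: the domestic pool 335/752 = 44.5%, the out-of-state pool 432/640 = 67.5% → the out-of-state pool
The out-of-state pool wins overall and in every department group — no reversal.

Yes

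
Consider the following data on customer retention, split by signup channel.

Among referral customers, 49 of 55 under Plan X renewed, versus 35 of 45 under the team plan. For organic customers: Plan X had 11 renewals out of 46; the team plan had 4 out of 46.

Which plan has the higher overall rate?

Referral: Plan X 49/55 = 89.1%, the team plan 35/45 = 77.8% → Plan X
Organic: Plan X 11/46 = 23.9%, the team plan 4/46 = 8.7% → Plan X
Overall: Plan X 60/101 = 59.4%, the team plan 39/91 = 42.9% → Plan X

Plan X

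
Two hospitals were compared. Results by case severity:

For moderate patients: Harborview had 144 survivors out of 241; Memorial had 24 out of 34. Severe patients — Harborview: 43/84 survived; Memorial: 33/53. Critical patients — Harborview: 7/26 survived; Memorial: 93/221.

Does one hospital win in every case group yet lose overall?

Yes

Moderate: Harborview 144/241 = 59.8%, Memorial 24/34 = 70.6% → Memorial
Severe: Harborview 43/84 = 51.2%, Memorial 33/53 = 62.3% → Memorial
Critical: Harborview 7/26 = 26.9%, Memorial 93/221 = 42.1% → Memorial
Overall: Harborview 194/351 = 55.3%, Memorial 150/308 = 48.7% → Harborview
Memorial wins each case group but Harborview wins overall — the comparison reverses. Memorial's patients skew toward critical, which has a lower base rate.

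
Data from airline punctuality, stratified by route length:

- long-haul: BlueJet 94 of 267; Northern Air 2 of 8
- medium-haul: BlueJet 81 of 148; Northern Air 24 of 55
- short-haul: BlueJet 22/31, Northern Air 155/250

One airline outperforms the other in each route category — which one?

BlueJet

Long-haul: BlueJet 94/267 = 35.2%, Northern Air 2/8 = 25.0% → BlueJet
Medium-haul: BlueJet 81/148 = 54.7%, Northern Air 24/55 = 43.6% → BlueJet
Short-haul: BlueJet 22/31 = 71.0%, Northern Air 155/250 = 62.0% → BlueJet
BlueJet has the higher rate in all 3 groups.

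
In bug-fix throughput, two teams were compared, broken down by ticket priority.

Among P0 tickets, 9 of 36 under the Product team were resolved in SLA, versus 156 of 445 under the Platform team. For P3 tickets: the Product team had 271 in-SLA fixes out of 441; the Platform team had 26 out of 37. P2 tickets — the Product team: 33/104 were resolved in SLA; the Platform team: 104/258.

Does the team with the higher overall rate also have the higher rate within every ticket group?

No

P0: the Product team 9/36 = 25.0%, the Platform team 156/445 = 35.1% → the Platform team
P3: the Product team 271/441 = 61.5%, the Platform team 26/37 = 70.3% → the Platform team
P2: the Product team 33/104 = 31.7%, the Platform team 104/258 = 40.3% → the Platform team
Overall: the Product team 313/581 = 53.9%, the Platform team 286/740 = 38.6% → the Product team
The Platform team wins each ticket group but the Product team wins overall — the comparison reverses. The Platform team's tickets skew toward P0, which has a lower base rate.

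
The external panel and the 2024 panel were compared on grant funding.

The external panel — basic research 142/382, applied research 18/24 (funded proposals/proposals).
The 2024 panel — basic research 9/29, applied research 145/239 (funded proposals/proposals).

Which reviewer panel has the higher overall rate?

Basic research: the external panel 142/382 = 37.2%, the 2024 panel 9/29 = 31.0% → the external panel
Applied research: the external panel 18/24 = 75.0%, the 2024 panel 145/239 = 60.7% → the external panel
Overall: the external panel 160/406 = 39.4%, the 2024 panel 154/268 = 57.5% → the 2024 panel
(The external panel wins every proposal group but the 2024 panel wins overall — the external panel's proposals skew toward the low-rate basic research group.)

the 2024 panel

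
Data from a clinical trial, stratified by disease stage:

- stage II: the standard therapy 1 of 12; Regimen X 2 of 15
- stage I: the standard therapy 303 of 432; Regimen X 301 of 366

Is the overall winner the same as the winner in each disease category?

Yes

Stage II: the standard therapy 1/12 = 8.3%, Regimen X 2/15 = 13.3% → Regimen X
Stage I: the standard therapy 303/432 = 70.1%, Regimen X 301/366 = 82.2% → Regimen X
Overall: the standard therapy 304/444 = 68.5%, Regimen X 303/381 = 79.5% → Regimen X
Regimen X wins overall and in every disease group — no reversal.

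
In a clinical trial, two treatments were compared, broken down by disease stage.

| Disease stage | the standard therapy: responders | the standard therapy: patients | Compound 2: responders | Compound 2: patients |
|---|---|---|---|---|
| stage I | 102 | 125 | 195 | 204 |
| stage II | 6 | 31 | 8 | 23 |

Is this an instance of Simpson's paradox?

Stage I: the standard therapy 102/125 = 81.6%, Compound 2 195/204 = 95.6% → Compound 2
Stage II: the standard therapy 6/31 = 19.4%, Compound 2 8/23 = 34.8% → Compound 2
Overall: the standard therapy 108/156 = 69.2%, Compound 2 203/227 = 89.4% → Compound 2
Compound 2 wins overall and in every disease group — no reversal.

No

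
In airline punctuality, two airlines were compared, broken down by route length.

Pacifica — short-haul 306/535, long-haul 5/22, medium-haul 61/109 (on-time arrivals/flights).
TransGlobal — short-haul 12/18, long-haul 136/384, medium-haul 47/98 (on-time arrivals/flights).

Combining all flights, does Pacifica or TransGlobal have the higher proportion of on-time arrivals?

Pacifica

Short-haul: Pacifica 306/535 = 57.2%, TransGlobal 12/18 = 66.7% → TransGlobal
Long-haul: Pacifica 5/22 = 22.7%, TransGlobal 136/384 = 35.4% → TransGlobal
Medium-haul: Pacifica 61/109 = 56.0%, TransGlobal 47/98 = 48.0% → Pacifica
Overall: Pacifica 372/666 = 55.9%, TransGlobal 195/500 = 39.0% → Pacifica
(Neither sweeps every route group, but Pacifica has the higher pooled rate.)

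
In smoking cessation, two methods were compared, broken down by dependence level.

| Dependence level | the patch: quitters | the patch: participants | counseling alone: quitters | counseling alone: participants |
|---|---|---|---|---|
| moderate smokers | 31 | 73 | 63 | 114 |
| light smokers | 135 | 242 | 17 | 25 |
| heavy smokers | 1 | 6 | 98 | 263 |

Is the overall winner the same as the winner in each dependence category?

No

Moderate smokers: the patch 31/73 = 42.5%, counseling alone 63/114 = 55.3% → counseling alone
Light smokers: the patch 135/242 = 55.8%, counseling alone 17/25 = 68.0% → counseling alone
Heavy smokers: the patch 1/6 = 16.7%, counseling alone 98/263 = 37.3% → counseling alone
Overall: the patch 167/321 = 52.0%, counseling alone 178/402 = 44.3% → the patch
Counseling alone wins each dependence group but the patch wins overall — the comparison reverses. Counseling alone's participants skew toward heavy smokers, which has a lower base rate.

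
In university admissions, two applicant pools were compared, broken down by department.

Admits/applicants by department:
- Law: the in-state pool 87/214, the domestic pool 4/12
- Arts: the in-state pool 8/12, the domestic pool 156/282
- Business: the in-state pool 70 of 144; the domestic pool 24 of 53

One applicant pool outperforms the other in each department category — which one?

Law: the in-state pool 87/214 = 40.7%, the domestic pool 4/12 = 33.3% → the in-state pool
Arts: the in-state pool 8/12 = 66.7%, the domestic pool 156/282 = 55.3% → the in-state pool
Business: the in-state pool 70/144 = 48.6%, the domestic pool 24/53 = 45.3% → the in-state pool
The in-state pool has the higher rate in all 3 groups.

the in-state pool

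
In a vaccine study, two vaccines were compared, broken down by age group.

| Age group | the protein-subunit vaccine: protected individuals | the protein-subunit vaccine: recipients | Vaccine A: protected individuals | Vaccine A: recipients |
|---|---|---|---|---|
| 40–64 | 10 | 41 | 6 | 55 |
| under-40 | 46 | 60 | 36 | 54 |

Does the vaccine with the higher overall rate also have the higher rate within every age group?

Yes

40–64: the protein-subunit vaccine 10/41 = 24.4%, Vaccine A 6/55 = 10.9% → the protein-subunit vaccine
Under-40: the protein-subunit vaccine 46/60 = 76.7%, Vaccine A 36/54 = 66.7% → the protein-subunit vaccine
Overall: the protein-subunit vaccine 56/101 = 55.4%, Vaccine A 42/109 = 38.5% → the protein-subunit vaccine
The protein-subunit vaccine wins overall and in every age group — no reversal.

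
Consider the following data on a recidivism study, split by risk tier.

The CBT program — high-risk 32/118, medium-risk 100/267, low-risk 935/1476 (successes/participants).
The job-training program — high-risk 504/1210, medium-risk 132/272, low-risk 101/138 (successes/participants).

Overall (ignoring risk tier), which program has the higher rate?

High-risk: the CBT program 32/118 = 27.1%, the job-training program 504/1210 = 41.7% → the job-training program
Medium-risk: the CBT program 100/267 = 37.5%, the job-training program 132/272 = 48.5% → the job-training program
Low-risk: the CBT program 935/1476 = 63.3%, the job-training program 101/138 = 73.2% → the job-training program
Overall: the CBT program 1067/1861 = 57.3%, the job-training program 737/1620 = 45.5% → the CBT program
(The job-training program wins every risk group but the CBT program wins overall — the job-training program's participants skew toward the low-rate high-risk group.)

the CBT program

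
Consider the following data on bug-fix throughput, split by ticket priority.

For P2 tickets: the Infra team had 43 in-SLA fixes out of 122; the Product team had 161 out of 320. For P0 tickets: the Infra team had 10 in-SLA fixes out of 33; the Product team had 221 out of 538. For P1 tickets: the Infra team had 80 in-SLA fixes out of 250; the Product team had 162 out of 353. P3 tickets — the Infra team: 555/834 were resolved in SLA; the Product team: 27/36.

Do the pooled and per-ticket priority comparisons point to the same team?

No

P2: the Infra team 43/122 = 35.2%, the Product team 161/320 = 50.3% → the Product team
P0: the Infra team 10/33 = 30.3%, the Product team 221/538 = 41.1% → the Product team
P1: the Infra team 80/250 = 32.0%, the Product team 162/353 = 45.9% → the Product team
P3: the Infra team 555/834 = 66.5%, the Product team 27/36 = 75.0% → the Product team
Overall: the Infra team 688/1239 = 55.5%, the Product team 571/1247 = 45.8% → the Infra team
The Product team wins each ticket group but the Infra team wins overall — the comparison reverses. The Product team's tickets skew toward P0, which has a lower base rate.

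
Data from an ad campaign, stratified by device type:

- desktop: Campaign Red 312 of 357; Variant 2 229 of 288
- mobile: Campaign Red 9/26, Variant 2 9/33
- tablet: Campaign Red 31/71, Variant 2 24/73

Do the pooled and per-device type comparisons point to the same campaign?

Desktop: Campaign Red 312/357 = 87.4%, Variant 2 229/288 = 79.5% → Campaign Red
Mobile: Campaign Red 9/26 = 34.6%, Variant 2 9/33 = 27.3% → Campaign Red
Tablet: Campaign Red 31/71 = 43.7%, Variant 2 24/73 = 32.9% → Campaign Red
Overall: Campaign Red 352/454 = 77.5%, Variant 2 262/394 = 66.5% → Campaign Red
Campaign Red wins overall and in every device group — no reversal.

Yes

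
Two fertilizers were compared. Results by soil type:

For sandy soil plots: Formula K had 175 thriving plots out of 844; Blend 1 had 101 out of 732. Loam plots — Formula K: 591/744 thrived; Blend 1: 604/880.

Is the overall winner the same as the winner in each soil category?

Sandy soil: Formula K 175/844 = 20.7%, Blend 1 101/732 = 13.8% → Formula K
Loam: Formula K 591/744 = 79.4%, Blend 1 604/880 = 68.6% → Formula K
Overall: Formula K 766/1588 = 48.2%, Blend 1 705/1612 = 43.7% → Formula K
Formula K wins overall and in every soil group — no reversal.

Yes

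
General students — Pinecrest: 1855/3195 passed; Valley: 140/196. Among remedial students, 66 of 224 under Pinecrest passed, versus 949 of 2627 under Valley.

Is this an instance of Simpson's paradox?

Yes

General: Pinecrest 1855/3195 = 58.1%, Valley 140/196 = 71.4% → Valley
Remedial: Pinecrest 66/224 = 29.5%, Valley 949/2627 = 36.1% → Valley
Overall: Pinecrest 1921/3419 = 56.2%, Valley 1089/2823 = 38.6% → Pinecrest
Valley wins each student group but Pinecrest wins overall — the comparison reverses. Valley's students skew toward remedial, which has a lower base rate.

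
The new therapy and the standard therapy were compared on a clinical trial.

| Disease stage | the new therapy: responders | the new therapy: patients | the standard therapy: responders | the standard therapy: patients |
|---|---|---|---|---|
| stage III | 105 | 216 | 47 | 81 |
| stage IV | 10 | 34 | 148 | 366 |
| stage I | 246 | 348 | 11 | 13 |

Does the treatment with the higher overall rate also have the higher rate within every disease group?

Stage III: the new therapy 105/216 = 48.6%, the standard therapy 47/81 = 58.0% → the standard therapy
Stage IV: the new therapy 10/34 = 29.4%, the standard therapy 148/366 = 40.4% → the standard therapy
Stage I: the new therapy 246/348 = 70.7%, the standard therapy 11/13 = 84.6% → the standard therapy
Overall: the new therapy 361/598 = 60.4%, the standard therapy 206/460 = 44.8% → the new therapy
The standard therapy wins each disease group but the new therapy wins overall — the comparison reverses. The standard therapy's patients skew toward stage IV, which has a lower base rate.

No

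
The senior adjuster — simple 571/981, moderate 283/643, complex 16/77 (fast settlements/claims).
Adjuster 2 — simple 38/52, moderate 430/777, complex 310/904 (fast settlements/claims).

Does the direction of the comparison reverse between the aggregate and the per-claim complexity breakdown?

Simple: the senior adjuster 571/981 = 58.2%, Adjuster 2 38/52 = 73.1% → Adjuster 2
Moderate: the senior adjuster 283/643 = 44.0%, Adjuster 2 430/777 = 55.3% → Adjuster 2
Complex: the senior adjuster 16/77 = 20.8%, Adjuster 2 310/904 = 34.3% → Adjuster 2
Overall: the senior adjuster 870/1701 = 51.1%, Adjuster 2 778/1733 = 44.9% → the senior adjuster
Adjuster 2 wins each claim group but the senior adjuster wins overall — the comparison reverses. Adjuster 2's claims skew toward complex, which has a lower base rate.

Yes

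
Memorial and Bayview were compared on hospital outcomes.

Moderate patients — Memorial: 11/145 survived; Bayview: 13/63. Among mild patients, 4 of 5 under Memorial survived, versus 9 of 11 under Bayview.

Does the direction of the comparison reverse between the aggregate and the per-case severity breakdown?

Moderate: Memorial 11/145 = 7.6%, Bayview 13/63 = 20.6% → Bayview
Mild: Memorial 4/5 = 80.0%, Bayview 9/11 = 81.8% → Bayview
Overall: Memorial 15/150 = 10.0%, Bayview 22/74 = 29.7% → Bayview
Bayview wins overall and in every case group — no reversal.

No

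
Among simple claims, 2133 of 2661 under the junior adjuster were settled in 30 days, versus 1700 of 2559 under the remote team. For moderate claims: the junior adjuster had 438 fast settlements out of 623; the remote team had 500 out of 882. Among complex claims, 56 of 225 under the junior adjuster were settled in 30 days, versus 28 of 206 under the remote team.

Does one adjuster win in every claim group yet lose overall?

Simple: the junior adjuster 2133/2661 = 80.2%, the remote team 1700/2559 = 66.4% → the junior adjuster
Moderate: the junior adjuster 438/623 = 70.3%, the remote team 500/882 = 56.7% → the junior adjuster
Complex: the junior adjuster 56/225 = 24.9%, the remote team 28/206 = 13.6% → the junior adjuster
Overall: the junior adjuster 2627/3509 = 74.9%, the remote team 2228/3647 = 61.1% → the junior adjuster
The junior adjuster wins overall and in every claim group — no reversal.

No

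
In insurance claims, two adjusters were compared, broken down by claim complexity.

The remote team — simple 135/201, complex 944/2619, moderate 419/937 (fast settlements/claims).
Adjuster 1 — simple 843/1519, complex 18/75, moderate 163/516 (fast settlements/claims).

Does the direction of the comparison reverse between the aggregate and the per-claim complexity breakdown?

Yes

Simple: the remote team 135/201 = 67.2%, Adjuster 1 843/1519 = 55.5% → the remote team
Complex: the remote team 944/2619 = 36.0%, Adjuster 1 18/75 = 24.0% → the remote team
Moderate: the remote team 419/937 = 44.7%, Adjuster 1 163/516 = 31.6% → the remote team
Overall: the remote team 1498/3757 = 39.9%, Adjuster 1 1024/2110 = 48.5% → Adjuster 1
The remote team wins each claim group but Adjuster 1 wins overall — the comparison reverses. The remote team's claims skew toward complex, which has a lower base rate.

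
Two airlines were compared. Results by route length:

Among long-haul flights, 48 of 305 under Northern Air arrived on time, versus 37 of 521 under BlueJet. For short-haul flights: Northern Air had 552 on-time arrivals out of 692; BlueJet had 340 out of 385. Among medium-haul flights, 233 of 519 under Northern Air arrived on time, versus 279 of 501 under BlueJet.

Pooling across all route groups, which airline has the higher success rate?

Long-haul: Northern Air 48/305 = 15.7%, BlueJet 37/521 = 7.1% → Northern Air
Short-haul: Northern Air 552/692 = 79.8%, BlueJet 340/385 = 88.3% → BlueJet
Medium-haul: Northern Air 233/519 = 44.9%, BlueJet 279/501 = 55.7% → BlueJet
Overall: Northern Air 833/1516 = 54.9%, BlueJet 656/1407 = 46.6% → Northern Air
(Neither sweeps every route group, but Northern Air has the higher pooled rate.)

Northern Air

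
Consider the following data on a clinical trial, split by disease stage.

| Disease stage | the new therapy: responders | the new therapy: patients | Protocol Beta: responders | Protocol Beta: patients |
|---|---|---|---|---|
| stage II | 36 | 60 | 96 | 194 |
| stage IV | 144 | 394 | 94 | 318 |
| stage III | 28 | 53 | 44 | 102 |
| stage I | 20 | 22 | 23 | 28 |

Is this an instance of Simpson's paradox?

Stage II: the new therapy 36/60 = 60.0%, Protocol Beta 96/194 = 49.5% → the new therapy
Stage IV: the new therapy 144/394 = 36.5%, Protocol Beta 94/318 = 29.6% → the new therapy
Stage III: the new therapy 28/53 = 52.8%, Protocol Beta 44/102 = 43.1% → the new therapy
Stage I: the new therapy 20/22 = 90.9%, Protocol Beta 23/28 = 82.1% → the new therapy
Overall: the new therapy 228/529 = 43.1%, Protocol Beta 257/642 = 40.0% → the new therapy
The new therapy wins overall and in every disease group — no reversal.

No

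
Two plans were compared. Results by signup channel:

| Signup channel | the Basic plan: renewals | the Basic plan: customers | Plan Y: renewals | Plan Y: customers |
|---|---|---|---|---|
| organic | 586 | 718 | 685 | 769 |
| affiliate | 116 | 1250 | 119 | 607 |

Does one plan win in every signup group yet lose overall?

Organic: the Basic plan 586/718 = 81.6%, Plan Y 685/769 = 89.1% → Plan Y
Affiliate: the Basic plan 116/1250 = 9.3%, Plan Y 119/607 = 19.6% → Plan Y
Overall: the Basic plan 702/1968 = 35.7%, Plan Y 804/1376 = 58.4% → Plan Y
Plan Y wins overall and in every signup group — no reversal.

No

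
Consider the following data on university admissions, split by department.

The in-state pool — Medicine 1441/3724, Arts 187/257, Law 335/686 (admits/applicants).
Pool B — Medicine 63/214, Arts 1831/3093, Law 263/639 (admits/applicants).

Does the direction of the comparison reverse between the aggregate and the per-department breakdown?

Yes

Medicine: the in-state pool 1441/3724 = 38.7%, Pool B 63/214 = 29.4% → the in-state pool
Arts: the in-state pool 187/257 = 72.8%, Pool B 1831/3093 = 59.2% → the in-state pool
Law: the in-state pool 335/686 = 48.8%, Pool B 263/639 = 41.2% → the in-state pool
Overall: the in-state pool 1963/4667 = 42.1%, Pool B 2157/3946 = 54.7% → Pool B
The in-state pool wins each department group but Pool B wins overall — the comparison reverses. The in-state pool's applicants skew toward Medicine, which has a lower base rate.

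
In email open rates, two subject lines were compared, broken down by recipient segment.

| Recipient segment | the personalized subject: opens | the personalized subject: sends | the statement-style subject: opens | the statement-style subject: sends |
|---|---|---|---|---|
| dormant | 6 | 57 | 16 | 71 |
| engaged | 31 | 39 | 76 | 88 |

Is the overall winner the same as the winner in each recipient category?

Dormant: the personalized subject 6/57 = 10.5%, the statement-style subject 16/71 = 22.5% → the statement-style subject
Engaged: the personalized subject 31/39 = 79.5%, the statement-style subject 76/88 = 86.4% → the statement-style subject
Overall: the personalized subject 37/96 = 38.5%, the statement-style subject 92/159 = 57.9% → the statement-style subject
The statement-style subject wins overall and in every recipient group — no reversal.

Yes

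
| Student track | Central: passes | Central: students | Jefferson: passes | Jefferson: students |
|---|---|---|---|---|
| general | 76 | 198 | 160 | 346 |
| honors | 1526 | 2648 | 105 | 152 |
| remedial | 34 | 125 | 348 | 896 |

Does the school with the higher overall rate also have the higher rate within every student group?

No

General: Central 76/198 = 38.4%, Jefferson 160/346 = 46.2% → Jefferson
Honors: Central 1526/2648 = 57.6%, Jefferson 105/152 = 69.1% → Jefferson
Remedial: Central 34/125 = 27.2%, Jefferson 348/896 = 38.8% → Jefferson
Overall: Central 1636/2971 = 55.1%, Jefferson 613/1394 = 44.0% → Central
Jefferson wins each student group but Central wins overall — the comparison reverses. Jefferson's students skew toward remedial, which has a lower base rate.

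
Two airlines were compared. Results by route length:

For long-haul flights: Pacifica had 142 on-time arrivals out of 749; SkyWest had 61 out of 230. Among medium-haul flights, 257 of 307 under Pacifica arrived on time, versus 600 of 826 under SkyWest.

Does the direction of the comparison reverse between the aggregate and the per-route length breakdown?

Long-haul: Pacifica 142/749 = 19.0%, SkyWest 61/230 = 26.5% → SkyWest
Medium-haul: Pacifica 257/307 = 83.7%, SkyWest 600/826 = 72.6% → Pacifica
Overall: Pacifica 399/1056 = 37.8%, SkyWest 661/1056 = 62.6% → SkyWest
Neither sweeps: Pacifica wins 1 of 2 groups, SkyWest wins 1. SkyWest wins overall but not every group — no Simpson reversal.

No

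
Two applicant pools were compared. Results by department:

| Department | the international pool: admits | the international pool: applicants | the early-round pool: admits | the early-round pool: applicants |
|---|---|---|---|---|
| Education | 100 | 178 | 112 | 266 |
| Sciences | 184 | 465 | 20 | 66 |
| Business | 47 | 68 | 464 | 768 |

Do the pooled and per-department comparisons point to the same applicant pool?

Education: the international pool 100/178 = 56.2%, the early-round pool 112/266 = 42.1% → the international pool
Sciences: the international pool 184/465 = 39.6%, the early-round pool 20/66 = 30.3% → the international pool
Business: the international pool 47/68 = 69.1%, the early-round pool 464/768 = 60.4% → the international pool
Overall: the international pool 331/711 = 46.6%, the early-round pool 596/1100 = 54.2% → the early-round pool
The international pool wins each department group but the early-round pool wins overall — the comparison reverses. The international pool's applicants skew toward Sciences, which has a lower base rate.

No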